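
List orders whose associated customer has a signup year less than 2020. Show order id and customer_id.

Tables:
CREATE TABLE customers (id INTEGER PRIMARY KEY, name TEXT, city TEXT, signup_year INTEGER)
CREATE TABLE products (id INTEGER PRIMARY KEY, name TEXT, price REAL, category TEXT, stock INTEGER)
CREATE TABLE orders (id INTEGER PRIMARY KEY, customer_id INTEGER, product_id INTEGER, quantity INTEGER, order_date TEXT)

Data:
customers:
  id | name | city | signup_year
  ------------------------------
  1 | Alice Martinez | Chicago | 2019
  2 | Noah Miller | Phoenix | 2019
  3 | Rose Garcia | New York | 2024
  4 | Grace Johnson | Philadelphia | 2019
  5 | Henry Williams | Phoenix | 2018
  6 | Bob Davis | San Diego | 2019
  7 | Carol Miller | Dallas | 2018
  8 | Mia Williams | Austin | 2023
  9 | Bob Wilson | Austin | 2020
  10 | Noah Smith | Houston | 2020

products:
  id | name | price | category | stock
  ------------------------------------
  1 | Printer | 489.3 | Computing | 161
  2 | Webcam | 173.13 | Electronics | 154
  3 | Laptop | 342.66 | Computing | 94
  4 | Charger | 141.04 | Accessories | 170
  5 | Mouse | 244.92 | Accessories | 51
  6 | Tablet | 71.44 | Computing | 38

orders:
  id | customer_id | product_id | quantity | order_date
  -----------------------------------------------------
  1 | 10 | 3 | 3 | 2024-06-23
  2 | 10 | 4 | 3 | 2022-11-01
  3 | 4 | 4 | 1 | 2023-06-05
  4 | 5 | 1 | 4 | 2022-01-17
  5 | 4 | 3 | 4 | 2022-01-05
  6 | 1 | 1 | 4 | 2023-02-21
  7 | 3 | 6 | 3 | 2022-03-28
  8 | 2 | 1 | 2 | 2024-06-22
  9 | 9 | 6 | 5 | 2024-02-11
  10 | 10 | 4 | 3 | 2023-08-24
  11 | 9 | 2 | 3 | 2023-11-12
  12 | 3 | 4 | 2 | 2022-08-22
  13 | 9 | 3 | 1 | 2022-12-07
SELECT id, customer_id FROM orders WHERE customer_id IN (SELECT id FROM customers WHERE signup_year < 2020)

Execution result:
id | customer_id
3 | 4
4 | 5
5 | 4
6 | 1
8 | 2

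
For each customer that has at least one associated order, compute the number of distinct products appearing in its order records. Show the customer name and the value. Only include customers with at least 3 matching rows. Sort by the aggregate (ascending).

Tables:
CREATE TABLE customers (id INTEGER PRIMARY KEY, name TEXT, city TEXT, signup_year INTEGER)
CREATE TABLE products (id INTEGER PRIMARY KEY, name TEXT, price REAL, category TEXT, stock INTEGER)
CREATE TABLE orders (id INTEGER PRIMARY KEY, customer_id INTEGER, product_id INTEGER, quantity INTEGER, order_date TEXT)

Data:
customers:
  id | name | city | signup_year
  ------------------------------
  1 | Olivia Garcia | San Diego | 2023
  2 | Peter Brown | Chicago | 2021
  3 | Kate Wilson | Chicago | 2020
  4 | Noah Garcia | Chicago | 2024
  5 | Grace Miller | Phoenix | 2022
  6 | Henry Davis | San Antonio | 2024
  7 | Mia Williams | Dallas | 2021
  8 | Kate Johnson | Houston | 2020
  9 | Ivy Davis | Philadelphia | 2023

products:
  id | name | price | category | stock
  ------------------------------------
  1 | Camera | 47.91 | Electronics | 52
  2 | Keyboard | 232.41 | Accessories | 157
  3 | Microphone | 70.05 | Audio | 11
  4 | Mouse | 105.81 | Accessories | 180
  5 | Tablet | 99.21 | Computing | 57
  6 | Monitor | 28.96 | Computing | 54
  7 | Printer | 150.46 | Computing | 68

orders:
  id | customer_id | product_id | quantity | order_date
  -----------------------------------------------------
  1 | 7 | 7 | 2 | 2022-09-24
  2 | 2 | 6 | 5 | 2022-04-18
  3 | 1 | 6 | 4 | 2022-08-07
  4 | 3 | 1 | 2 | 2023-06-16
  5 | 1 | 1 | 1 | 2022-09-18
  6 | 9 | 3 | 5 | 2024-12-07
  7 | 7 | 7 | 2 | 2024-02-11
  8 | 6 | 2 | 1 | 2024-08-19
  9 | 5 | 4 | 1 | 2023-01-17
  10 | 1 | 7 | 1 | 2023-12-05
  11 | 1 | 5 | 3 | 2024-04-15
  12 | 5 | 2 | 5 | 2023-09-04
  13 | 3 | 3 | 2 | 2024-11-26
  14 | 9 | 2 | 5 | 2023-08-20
SELECT p.name, COUNT(DISTINCT c.product_id) AS distinct_product_count FROM orders c JOIN customers p ON c.customer_id = p.id GROUP BY p.id, p.name HAVING COUNT(*) >= 3 ORDER BY distinct_product_count ASC

Execution result:
name | distinct_product_count
Olivia Garcia | 4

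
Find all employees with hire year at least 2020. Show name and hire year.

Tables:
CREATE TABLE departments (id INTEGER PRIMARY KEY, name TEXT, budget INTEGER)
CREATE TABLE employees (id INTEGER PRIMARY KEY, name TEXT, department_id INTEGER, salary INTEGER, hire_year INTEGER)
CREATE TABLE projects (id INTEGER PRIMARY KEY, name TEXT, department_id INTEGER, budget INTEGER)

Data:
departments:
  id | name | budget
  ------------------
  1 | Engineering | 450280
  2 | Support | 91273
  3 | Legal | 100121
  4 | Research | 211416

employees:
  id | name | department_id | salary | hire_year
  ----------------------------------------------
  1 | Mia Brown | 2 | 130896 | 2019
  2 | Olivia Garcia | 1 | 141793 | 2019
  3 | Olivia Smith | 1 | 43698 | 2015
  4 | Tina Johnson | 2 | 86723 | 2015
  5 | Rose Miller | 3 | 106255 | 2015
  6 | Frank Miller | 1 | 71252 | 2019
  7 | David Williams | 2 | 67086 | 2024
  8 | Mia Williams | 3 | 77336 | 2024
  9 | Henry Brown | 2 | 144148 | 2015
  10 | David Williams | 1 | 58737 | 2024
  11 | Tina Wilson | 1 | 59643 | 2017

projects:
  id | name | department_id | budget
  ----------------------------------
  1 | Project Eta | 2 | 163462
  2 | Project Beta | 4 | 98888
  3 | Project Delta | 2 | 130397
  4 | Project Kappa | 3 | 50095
SELECT name, hire_year FROM employees WHERE hire_year >= 2020

Execution result:
name | hire_year
David Williams | 2024
Mia Williams | 2024
David Williams | 2024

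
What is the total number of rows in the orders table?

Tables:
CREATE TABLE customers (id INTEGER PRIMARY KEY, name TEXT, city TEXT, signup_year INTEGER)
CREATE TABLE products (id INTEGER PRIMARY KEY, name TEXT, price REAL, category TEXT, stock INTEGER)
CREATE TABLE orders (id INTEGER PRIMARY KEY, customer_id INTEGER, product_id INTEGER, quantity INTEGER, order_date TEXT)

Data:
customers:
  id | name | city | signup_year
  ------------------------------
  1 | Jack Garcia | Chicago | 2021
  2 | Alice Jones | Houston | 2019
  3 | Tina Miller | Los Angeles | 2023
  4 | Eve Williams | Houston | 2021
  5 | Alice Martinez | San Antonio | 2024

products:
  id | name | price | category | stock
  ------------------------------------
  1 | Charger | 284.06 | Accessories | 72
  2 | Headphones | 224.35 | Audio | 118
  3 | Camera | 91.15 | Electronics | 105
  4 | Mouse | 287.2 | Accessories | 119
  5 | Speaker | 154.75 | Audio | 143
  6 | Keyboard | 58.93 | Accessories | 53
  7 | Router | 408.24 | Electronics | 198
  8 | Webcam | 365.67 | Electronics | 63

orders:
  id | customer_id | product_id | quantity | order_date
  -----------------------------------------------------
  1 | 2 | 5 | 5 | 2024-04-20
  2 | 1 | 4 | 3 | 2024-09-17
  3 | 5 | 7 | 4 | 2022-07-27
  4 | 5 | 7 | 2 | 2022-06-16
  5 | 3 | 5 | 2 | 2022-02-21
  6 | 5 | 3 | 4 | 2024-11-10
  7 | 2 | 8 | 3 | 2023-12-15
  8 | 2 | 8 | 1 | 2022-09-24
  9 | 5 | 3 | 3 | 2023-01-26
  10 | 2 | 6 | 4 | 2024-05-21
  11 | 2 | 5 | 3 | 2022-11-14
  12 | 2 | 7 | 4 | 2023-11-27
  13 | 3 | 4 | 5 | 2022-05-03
SELECT COUNT(*) FROM orders

Execution result:
13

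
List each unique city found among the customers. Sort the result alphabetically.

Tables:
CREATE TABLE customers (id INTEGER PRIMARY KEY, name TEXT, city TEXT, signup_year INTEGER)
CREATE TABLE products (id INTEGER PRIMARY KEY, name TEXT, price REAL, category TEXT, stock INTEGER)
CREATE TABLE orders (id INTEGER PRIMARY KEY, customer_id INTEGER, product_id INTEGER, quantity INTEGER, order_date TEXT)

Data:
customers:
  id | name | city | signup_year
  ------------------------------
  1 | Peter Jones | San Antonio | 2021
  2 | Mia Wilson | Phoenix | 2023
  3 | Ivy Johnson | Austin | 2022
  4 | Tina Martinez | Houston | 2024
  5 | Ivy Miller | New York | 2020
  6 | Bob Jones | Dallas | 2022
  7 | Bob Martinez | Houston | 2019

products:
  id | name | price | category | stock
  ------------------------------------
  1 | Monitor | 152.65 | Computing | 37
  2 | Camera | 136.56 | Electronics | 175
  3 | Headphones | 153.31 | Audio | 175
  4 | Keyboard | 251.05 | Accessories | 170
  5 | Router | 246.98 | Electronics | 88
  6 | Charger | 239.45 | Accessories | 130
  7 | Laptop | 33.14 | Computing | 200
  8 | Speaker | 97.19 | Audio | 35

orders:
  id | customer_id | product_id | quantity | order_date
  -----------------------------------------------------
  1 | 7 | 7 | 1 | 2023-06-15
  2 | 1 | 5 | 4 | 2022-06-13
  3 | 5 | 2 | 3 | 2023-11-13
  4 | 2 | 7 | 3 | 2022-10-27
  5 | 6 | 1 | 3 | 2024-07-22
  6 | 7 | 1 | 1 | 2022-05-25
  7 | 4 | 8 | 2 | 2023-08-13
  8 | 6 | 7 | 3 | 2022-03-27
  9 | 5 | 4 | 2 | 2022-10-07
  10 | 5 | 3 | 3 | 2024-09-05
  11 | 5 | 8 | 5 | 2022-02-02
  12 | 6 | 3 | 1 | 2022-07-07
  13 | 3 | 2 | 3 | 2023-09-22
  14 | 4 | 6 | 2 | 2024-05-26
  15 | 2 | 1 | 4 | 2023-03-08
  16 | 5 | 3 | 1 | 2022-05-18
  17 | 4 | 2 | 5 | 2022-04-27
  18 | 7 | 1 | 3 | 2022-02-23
SELECT DISTINCT city FROM customers ORDER BY city

Execution result:
city
Austin
Dallas
Houston
New York
Phoenix
San Antonio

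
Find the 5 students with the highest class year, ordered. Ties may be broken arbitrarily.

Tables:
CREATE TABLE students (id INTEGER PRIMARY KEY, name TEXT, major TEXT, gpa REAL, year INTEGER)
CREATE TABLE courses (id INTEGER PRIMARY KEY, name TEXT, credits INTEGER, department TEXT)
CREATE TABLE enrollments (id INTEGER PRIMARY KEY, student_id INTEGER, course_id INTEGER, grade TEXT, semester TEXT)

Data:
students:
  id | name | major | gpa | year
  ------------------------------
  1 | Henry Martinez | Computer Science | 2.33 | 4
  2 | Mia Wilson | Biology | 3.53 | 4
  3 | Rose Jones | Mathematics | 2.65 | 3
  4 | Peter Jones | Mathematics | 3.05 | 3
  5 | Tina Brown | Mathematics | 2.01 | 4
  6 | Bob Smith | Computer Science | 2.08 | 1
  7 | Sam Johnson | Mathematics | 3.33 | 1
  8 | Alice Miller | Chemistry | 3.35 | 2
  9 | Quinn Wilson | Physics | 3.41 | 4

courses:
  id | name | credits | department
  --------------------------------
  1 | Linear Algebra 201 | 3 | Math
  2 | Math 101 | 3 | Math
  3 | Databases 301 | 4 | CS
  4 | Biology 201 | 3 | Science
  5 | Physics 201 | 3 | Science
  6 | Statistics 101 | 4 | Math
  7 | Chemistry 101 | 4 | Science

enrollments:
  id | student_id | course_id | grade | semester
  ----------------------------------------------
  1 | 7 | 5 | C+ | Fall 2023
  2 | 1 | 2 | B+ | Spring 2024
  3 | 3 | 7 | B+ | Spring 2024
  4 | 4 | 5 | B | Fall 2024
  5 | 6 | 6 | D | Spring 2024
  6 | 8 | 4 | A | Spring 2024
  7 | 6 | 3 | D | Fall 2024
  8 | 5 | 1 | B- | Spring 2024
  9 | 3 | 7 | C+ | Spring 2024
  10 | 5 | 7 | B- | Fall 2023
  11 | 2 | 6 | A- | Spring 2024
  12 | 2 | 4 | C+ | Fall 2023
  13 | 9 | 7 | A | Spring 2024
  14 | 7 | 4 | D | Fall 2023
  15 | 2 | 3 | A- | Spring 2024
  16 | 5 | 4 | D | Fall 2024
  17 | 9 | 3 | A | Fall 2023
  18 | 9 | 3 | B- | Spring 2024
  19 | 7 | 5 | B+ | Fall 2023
SELECT name, year FROM students ORDER BY year DESC LIMIT 5

Execution result:
name | year
Henry Martinez | 4
Mia Wilson | 4
Tina Brown | 4
Quinn Wilson | 4
Rose Jones | 3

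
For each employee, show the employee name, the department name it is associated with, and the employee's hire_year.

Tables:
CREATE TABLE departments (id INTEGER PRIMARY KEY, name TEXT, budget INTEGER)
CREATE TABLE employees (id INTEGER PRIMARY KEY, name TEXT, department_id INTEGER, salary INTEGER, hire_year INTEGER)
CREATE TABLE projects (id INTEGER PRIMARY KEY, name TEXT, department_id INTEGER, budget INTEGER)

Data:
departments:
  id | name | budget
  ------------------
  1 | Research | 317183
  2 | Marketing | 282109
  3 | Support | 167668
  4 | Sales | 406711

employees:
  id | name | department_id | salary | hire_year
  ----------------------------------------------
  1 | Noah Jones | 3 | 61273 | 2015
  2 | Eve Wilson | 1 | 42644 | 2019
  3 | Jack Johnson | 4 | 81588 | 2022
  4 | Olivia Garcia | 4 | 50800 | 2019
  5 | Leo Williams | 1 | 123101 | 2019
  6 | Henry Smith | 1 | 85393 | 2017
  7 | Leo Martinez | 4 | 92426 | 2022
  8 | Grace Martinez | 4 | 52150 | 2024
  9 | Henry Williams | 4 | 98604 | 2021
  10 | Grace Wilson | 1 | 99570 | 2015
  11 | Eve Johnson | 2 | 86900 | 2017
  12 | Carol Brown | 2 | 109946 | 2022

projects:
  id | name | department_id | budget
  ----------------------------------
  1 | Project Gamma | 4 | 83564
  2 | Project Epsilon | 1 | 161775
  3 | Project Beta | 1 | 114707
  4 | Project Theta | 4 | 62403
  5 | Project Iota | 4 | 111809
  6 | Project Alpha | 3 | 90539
SELECT c.name, p.name AS department, c.hire_year FROM employees c JOIN departments p ON c.department_id = p.id

Execution result:
name | department | hire_year
Noah Jones | Support | 2015
Eve Wilson | Research | 2019
Jack Johnson | Sales | 2022
Olivia Garcia | Sales | 2019
Leo Williams | Research | 2019
Henry Smith | Research | 2017
Leo Martinez | Sales | 2022
Grace Martinez | Sales | 2024
Henry Williams | Sales | 2021
Grace Wilson | Research | 2015
Eve Johnson | Marketing | 2017
Carol Brown | Marketing | 2022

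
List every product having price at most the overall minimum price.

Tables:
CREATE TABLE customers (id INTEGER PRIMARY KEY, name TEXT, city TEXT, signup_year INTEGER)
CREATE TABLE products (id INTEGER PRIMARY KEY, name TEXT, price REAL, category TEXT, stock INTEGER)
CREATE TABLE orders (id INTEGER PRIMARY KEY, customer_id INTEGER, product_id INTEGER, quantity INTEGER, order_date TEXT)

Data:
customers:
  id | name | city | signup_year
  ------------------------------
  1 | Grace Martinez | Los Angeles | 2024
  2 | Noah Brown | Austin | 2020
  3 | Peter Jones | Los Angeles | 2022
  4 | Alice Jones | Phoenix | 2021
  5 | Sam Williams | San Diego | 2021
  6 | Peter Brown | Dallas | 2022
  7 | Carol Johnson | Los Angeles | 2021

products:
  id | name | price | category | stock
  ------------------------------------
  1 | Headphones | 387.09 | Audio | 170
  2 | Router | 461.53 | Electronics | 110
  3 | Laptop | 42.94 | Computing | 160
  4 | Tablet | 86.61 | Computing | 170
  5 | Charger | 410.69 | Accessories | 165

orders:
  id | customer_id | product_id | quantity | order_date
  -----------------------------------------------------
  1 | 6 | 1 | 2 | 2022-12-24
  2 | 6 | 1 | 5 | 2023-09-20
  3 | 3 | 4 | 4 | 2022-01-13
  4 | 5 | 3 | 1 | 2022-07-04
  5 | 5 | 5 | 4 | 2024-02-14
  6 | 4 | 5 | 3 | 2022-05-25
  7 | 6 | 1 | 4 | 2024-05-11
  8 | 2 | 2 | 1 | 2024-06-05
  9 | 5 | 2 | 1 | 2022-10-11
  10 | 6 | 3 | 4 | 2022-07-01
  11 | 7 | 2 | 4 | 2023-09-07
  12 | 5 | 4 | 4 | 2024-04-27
SELECT name, price FROM products WHERE price <= (SELECT MIN(price) FROM products)

Execution result:
name | price
Laptop | 42.94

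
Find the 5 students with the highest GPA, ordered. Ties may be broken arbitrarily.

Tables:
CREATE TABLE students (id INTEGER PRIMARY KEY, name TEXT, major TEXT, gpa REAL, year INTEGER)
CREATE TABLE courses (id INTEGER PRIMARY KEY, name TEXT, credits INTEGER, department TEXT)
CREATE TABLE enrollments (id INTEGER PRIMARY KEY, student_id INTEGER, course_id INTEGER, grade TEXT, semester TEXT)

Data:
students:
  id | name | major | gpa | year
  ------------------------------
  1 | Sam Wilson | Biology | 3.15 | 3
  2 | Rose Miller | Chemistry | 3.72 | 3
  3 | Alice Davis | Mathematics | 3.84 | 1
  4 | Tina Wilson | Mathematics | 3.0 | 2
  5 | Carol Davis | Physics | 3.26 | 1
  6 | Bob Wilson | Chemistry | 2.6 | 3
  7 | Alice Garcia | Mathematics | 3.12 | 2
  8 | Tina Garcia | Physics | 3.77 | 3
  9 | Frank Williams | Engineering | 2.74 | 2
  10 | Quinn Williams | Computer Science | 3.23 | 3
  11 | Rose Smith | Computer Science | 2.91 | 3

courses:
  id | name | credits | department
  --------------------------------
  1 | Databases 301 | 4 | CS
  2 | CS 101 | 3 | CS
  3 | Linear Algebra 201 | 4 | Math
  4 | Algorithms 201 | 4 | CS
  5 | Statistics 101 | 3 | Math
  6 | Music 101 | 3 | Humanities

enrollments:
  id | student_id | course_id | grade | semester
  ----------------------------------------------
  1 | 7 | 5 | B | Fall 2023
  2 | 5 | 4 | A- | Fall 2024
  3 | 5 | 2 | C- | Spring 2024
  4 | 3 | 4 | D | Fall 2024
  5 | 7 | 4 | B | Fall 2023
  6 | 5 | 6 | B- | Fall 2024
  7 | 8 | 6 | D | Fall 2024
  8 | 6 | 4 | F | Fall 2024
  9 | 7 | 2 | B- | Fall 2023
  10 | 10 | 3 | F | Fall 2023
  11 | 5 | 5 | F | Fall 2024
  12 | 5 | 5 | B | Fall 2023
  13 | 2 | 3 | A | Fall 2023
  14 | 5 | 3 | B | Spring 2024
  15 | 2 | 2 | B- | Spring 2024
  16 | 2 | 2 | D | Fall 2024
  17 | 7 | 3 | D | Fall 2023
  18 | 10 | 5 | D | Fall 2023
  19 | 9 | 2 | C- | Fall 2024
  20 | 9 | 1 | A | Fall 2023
SELECT name, gpa FROM students ORDER BY gpa DESC LIMIT 5

Execution result:
name | gpa
Alice Davis | 3.84
Tina Garcia | 3.77
Rose Miller | 3.72
Carol Davis | 3.26
Quinn Williams | 3.23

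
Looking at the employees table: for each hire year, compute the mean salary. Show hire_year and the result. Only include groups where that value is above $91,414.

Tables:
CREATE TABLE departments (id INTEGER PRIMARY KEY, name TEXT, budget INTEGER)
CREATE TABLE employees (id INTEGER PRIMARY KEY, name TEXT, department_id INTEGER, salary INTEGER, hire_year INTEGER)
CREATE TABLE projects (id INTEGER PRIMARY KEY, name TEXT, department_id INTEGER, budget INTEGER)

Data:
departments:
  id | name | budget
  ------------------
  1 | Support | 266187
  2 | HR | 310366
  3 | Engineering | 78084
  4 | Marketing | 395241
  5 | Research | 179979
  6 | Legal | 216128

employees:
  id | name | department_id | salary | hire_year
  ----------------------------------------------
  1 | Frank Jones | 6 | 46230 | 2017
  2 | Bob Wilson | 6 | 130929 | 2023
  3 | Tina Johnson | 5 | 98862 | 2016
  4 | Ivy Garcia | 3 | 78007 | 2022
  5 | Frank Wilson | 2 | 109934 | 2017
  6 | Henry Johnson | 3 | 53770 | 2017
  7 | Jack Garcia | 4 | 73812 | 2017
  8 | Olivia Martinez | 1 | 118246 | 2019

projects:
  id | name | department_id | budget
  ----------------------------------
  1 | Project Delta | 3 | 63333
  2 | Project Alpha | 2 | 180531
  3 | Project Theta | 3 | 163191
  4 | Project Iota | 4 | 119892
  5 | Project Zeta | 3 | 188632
SELECT hire_year, AVG(salary) AS avg_salary FROM employees GROUP BY hire_year HAVING AVG(salary) > 91414

Execution result:
hire_year | avg_salary
2016 | 98862.00
2019 | 118246.00
2023 | 130929.00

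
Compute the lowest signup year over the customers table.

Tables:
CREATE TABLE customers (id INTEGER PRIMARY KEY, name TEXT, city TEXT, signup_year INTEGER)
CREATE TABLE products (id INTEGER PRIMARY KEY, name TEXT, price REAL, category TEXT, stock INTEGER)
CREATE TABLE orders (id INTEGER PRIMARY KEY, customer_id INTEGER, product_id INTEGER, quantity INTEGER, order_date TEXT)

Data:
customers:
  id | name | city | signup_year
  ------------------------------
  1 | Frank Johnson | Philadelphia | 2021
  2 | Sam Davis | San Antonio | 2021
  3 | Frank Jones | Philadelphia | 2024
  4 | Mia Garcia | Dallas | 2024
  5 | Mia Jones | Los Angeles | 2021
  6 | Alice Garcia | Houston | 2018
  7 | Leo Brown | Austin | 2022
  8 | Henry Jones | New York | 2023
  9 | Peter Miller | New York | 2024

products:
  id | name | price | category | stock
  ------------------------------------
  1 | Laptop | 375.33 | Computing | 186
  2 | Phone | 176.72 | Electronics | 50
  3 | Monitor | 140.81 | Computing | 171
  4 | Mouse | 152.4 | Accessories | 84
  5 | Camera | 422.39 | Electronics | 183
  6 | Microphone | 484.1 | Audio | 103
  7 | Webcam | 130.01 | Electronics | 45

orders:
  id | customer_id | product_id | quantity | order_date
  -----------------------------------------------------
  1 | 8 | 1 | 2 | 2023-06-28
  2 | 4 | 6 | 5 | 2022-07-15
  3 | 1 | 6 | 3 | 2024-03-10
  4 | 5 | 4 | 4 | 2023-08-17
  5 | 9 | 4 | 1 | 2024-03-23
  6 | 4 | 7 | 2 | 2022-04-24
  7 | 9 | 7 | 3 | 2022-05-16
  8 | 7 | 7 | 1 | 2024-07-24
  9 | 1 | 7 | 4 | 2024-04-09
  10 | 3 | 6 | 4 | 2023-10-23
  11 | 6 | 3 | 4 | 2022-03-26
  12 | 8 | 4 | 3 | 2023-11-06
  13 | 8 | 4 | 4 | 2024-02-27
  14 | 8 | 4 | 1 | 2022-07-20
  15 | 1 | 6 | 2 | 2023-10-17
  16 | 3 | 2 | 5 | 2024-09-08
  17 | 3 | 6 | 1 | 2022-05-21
SELECT MIN(signup_year) FROM customers

Execution result:
2018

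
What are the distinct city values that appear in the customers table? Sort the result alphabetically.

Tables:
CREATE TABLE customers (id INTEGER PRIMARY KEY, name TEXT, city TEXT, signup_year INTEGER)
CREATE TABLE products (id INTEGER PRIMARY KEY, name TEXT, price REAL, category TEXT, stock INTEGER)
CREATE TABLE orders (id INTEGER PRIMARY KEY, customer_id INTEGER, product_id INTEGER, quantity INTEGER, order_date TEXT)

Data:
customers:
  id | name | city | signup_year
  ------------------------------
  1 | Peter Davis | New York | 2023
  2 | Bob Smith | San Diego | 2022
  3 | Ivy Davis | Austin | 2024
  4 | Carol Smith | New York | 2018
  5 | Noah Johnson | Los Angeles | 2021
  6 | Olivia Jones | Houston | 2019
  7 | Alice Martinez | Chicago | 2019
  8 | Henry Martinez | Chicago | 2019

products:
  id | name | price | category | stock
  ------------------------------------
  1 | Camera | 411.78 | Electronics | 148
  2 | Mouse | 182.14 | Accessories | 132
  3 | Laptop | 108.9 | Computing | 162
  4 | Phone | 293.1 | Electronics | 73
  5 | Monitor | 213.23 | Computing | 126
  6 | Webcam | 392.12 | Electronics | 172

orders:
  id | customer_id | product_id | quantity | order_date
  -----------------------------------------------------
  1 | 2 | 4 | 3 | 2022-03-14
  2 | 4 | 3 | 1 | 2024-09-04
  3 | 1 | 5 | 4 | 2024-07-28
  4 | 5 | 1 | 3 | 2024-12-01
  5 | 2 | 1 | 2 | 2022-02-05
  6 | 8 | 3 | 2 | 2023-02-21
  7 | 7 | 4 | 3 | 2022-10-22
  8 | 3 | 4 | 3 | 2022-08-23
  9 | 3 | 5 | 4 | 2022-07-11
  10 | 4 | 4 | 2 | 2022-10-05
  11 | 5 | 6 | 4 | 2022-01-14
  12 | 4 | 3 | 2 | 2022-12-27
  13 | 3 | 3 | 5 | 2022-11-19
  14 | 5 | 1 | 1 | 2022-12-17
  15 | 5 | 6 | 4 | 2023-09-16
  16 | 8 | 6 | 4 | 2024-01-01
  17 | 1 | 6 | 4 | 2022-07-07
SELECT DISTINCT city FROM customers ORDER BY city

Execution result:
city
Austin
Chicago
Houston
Los Angeles
New York
San Diego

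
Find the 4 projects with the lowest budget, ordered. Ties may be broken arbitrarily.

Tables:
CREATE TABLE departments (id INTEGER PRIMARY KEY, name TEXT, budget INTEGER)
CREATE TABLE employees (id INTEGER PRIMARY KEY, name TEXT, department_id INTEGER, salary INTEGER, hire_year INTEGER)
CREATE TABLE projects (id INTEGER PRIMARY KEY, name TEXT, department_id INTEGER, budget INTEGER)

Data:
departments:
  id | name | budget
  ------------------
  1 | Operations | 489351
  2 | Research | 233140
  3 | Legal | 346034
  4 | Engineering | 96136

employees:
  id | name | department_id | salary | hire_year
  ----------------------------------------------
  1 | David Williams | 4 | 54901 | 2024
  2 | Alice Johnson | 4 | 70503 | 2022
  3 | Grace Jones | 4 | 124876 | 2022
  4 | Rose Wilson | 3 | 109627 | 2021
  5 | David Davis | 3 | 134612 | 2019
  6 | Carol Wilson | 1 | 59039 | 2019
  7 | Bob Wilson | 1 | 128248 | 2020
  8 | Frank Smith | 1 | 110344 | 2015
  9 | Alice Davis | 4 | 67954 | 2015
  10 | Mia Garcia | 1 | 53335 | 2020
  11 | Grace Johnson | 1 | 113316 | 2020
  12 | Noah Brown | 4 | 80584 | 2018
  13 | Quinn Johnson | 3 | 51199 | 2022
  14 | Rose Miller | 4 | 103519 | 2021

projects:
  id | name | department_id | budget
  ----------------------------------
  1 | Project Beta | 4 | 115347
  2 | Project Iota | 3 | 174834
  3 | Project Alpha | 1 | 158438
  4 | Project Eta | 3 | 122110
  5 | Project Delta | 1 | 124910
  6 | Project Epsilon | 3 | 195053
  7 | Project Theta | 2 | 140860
SELECT name, budget FROM projects ORDER BY budget ASC LIMIT 4

Execution result:
name | budget
Project Beta | 115347
Project Eta | 122110
Project Delta | 124910
Project Theta | 140860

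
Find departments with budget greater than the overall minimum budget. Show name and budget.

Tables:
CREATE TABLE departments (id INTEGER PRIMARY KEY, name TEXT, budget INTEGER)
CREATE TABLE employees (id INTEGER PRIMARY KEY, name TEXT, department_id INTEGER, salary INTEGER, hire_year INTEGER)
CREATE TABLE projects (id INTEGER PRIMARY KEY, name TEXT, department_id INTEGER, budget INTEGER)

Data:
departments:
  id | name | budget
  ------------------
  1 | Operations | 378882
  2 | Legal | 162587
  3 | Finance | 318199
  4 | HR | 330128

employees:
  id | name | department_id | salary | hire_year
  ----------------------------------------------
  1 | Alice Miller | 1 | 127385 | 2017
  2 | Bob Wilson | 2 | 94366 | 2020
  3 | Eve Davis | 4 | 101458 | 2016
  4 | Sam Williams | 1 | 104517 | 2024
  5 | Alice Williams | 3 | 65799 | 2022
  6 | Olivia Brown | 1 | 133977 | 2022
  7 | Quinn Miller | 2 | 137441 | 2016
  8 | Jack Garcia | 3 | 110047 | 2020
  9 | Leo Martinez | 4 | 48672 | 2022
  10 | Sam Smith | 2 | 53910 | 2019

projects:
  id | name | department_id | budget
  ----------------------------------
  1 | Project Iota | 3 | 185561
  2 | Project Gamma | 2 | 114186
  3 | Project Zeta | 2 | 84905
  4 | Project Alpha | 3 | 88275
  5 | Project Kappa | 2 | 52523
SELECT name, budget FROM departments WHERE budget > (SELECT MIN(budget) FROM departments)

Execution result:
name | budget
Operations | 378882
Finance | 318199
HR | 330128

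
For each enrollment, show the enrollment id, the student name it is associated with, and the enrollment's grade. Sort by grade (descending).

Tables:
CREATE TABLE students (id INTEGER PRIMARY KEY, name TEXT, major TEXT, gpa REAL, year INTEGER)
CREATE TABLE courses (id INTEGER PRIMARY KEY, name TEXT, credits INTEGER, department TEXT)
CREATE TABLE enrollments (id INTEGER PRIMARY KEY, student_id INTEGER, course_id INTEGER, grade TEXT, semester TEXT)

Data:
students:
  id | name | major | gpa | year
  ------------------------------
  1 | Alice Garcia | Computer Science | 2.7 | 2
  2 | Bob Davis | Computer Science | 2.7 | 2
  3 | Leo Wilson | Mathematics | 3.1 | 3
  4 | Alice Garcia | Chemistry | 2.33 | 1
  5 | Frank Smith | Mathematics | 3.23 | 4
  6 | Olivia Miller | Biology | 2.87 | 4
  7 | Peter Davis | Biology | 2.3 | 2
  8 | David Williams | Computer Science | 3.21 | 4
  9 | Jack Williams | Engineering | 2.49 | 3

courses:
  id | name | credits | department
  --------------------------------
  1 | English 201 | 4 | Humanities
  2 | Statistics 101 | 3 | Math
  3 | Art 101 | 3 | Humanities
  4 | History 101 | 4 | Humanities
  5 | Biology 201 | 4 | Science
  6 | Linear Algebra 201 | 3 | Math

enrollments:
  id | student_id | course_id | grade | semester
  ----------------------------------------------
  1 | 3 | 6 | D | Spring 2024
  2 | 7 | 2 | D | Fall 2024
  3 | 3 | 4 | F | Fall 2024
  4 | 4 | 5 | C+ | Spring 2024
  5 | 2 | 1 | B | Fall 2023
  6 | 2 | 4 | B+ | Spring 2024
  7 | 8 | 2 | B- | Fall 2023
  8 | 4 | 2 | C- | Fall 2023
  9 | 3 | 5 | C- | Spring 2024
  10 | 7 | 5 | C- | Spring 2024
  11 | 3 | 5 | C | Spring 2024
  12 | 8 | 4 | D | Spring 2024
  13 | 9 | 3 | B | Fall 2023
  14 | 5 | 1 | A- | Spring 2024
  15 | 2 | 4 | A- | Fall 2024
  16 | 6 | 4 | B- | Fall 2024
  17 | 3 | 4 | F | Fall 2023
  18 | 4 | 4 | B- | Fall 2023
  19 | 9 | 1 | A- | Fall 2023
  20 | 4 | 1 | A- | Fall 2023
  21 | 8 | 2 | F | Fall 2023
SELECT c.id, p.name AS student, c.grade FROM enrollments c JOIN students p ON c.student_id = p.id ORDER BY c.grade DESC

Execution result:
id | student | grade
3 | Leo Wilson | F
17 | Leo Wilson | F
21 | David Williams | F
1 | Leo Wilson | D
2 | Peter Davis | D
12 | David Williams | D
8 | Alice Garcia | C-
9 | Leo Wilson | C-
10 | Peter Davis | C-
4 | Alice Garcia | C+
11 | Leo Wilson | C
7 | David Williams | B-
16 | Olivia Miller | B-
18 | Alice Garcia | B-
6 | Bob Davis | B+
5 | Bob Davis | B
13 | Jack Williams | B
14 | Frank Smith | A-
15 | Bob Davis | A-
19 | Jack Williams | A-
20 | Alice Garcia | A-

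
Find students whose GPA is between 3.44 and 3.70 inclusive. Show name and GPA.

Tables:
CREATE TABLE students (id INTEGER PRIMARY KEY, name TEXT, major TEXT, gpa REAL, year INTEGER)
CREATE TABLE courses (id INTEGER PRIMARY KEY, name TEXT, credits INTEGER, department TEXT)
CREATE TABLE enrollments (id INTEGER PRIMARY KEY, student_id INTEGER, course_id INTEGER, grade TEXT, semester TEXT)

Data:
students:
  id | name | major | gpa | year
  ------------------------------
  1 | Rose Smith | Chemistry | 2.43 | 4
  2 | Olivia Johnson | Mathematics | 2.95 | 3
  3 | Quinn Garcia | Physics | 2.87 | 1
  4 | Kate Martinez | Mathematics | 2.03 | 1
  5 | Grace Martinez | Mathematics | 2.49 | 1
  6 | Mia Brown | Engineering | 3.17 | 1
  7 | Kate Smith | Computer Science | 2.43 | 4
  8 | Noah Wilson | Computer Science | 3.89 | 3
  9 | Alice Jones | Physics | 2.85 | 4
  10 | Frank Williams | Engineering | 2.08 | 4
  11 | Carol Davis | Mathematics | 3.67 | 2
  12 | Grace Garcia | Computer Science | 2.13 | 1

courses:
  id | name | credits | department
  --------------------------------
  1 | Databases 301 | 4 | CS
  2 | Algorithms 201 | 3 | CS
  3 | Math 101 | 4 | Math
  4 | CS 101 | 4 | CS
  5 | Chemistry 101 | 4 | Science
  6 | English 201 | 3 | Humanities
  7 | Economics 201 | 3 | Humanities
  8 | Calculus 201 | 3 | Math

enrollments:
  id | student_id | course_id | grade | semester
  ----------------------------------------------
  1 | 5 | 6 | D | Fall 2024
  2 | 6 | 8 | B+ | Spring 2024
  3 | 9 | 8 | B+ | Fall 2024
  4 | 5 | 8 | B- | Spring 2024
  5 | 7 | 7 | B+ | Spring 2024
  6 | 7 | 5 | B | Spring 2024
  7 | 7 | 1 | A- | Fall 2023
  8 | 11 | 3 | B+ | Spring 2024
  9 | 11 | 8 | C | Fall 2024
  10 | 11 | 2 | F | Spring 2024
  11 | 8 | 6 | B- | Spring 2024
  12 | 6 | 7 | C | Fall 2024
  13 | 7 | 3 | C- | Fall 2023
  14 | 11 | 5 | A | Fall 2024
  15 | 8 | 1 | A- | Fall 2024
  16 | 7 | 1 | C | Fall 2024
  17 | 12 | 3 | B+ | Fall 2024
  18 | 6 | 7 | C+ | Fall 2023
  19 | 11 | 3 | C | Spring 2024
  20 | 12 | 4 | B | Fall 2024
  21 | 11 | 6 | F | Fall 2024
SELECT name, gpa FROM students WHERE gpa BETWEEN 3.44 AND 3.7

Execution result:
name | gpa
Carol Davis | 3.67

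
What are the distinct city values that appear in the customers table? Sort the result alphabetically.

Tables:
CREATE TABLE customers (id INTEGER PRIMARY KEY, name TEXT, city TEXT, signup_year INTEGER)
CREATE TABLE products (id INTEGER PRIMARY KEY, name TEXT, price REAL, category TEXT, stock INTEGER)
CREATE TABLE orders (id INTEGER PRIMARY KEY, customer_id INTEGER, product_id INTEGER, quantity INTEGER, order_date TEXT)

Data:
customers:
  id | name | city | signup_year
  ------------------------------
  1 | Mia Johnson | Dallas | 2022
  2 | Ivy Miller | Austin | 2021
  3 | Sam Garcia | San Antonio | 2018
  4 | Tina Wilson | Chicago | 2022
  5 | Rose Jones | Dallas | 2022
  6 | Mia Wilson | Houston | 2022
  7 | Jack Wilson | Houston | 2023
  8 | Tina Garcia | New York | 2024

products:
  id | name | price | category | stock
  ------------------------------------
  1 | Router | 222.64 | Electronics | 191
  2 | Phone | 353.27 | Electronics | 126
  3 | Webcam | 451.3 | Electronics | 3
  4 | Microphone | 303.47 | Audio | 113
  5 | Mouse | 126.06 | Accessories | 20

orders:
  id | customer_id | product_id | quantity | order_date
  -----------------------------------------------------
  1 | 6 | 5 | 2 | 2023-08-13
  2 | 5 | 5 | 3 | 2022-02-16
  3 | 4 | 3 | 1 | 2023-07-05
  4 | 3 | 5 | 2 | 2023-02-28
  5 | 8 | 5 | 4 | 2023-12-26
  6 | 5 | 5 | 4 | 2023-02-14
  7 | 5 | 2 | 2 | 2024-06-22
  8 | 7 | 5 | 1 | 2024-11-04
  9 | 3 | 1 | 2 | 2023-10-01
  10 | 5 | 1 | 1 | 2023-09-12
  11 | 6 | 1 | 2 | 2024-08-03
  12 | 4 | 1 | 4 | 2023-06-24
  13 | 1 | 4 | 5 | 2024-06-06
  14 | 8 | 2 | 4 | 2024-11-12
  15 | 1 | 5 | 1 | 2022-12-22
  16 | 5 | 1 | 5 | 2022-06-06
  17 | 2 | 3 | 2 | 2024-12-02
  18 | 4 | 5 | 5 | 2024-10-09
SELECT DISTINCT city FROM customers ORDER BY city

Execution result:
city
Austin
Chicago
Dallas
Houston
New York
San Antonio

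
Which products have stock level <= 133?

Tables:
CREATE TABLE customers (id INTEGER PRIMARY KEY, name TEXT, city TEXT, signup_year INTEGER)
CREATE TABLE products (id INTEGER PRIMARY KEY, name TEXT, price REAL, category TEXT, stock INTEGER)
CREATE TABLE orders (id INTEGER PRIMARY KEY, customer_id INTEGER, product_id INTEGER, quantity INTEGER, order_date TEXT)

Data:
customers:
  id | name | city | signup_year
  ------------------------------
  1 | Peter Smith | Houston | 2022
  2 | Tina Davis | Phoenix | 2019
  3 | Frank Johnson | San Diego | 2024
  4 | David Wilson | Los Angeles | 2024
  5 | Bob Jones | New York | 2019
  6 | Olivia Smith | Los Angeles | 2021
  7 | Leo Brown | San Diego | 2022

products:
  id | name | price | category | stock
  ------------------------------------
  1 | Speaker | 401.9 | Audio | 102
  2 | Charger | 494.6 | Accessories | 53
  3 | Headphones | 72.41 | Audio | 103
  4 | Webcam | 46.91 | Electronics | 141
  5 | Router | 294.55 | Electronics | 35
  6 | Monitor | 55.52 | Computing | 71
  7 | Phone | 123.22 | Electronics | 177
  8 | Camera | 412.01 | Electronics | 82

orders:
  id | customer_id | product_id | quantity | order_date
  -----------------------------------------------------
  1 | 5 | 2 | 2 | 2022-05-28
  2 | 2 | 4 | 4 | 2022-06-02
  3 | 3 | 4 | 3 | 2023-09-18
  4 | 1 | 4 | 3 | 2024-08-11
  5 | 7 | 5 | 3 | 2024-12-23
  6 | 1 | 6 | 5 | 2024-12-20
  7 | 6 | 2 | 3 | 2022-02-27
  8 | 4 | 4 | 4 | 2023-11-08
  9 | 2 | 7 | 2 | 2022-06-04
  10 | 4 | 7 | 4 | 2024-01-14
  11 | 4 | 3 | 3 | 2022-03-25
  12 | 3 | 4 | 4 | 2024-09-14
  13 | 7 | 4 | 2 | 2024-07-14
SELECT name, stock FROM products WHERE stock <= 133

Execution result:
name | stock
Speaker | 102
Charger | 53
Headphones | 103
Router | 35
Monitor | 71
Camera | 82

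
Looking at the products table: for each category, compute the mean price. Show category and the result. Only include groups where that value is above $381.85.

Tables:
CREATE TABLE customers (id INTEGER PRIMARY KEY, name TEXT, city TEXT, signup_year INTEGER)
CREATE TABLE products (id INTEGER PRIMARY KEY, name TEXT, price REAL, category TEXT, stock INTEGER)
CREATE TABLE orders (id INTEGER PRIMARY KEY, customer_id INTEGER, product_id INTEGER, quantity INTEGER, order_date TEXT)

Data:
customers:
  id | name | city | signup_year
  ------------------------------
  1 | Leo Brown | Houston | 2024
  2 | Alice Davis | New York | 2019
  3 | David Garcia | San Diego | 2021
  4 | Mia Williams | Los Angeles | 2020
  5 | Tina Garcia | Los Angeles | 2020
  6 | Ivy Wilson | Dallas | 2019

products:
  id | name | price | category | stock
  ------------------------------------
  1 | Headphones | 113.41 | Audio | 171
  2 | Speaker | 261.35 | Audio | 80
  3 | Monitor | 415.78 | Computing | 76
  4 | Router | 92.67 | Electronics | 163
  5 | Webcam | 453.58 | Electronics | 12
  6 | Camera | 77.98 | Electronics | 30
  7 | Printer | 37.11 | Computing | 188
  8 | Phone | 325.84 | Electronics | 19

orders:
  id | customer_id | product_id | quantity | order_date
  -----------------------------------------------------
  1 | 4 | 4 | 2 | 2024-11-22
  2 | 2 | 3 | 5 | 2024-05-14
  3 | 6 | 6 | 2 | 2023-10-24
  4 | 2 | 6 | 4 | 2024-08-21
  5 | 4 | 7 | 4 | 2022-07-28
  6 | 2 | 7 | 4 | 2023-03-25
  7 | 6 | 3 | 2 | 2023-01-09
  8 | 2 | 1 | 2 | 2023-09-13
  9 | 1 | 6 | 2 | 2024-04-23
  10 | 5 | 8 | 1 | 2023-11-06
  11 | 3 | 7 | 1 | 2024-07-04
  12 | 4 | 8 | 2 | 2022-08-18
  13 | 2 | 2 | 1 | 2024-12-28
SELECT category, AVG(price) AS avg_price FROM products GROUP BY category HAVING AVG(price) > 381.85

Execution result:
(no rows)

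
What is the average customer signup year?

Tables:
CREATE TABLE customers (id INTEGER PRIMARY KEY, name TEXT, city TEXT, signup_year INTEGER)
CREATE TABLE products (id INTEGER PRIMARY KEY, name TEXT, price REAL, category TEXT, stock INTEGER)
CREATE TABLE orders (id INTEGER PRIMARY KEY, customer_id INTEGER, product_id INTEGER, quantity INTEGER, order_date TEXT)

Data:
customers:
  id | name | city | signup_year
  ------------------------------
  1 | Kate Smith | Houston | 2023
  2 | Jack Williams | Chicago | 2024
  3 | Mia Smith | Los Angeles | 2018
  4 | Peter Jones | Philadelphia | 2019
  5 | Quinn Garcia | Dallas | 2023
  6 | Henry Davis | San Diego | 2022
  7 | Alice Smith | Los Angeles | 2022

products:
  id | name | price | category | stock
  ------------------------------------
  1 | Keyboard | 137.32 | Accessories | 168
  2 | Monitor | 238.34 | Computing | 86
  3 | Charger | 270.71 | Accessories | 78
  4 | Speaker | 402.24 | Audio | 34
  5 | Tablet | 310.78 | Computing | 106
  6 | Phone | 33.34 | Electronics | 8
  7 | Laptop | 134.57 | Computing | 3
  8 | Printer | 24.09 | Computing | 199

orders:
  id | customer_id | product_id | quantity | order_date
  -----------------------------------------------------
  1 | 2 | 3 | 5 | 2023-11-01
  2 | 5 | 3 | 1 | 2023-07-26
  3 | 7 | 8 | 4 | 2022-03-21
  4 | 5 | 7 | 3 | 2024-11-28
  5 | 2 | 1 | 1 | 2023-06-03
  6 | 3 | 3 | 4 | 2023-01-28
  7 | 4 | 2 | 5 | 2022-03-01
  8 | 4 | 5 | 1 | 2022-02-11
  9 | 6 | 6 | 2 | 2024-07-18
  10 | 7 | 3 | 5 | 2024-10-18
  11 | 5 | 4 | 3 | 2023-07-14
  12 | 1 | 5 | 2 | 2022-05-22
SELECT AVG(signup_year) FROM customers

Execution result:
2021.57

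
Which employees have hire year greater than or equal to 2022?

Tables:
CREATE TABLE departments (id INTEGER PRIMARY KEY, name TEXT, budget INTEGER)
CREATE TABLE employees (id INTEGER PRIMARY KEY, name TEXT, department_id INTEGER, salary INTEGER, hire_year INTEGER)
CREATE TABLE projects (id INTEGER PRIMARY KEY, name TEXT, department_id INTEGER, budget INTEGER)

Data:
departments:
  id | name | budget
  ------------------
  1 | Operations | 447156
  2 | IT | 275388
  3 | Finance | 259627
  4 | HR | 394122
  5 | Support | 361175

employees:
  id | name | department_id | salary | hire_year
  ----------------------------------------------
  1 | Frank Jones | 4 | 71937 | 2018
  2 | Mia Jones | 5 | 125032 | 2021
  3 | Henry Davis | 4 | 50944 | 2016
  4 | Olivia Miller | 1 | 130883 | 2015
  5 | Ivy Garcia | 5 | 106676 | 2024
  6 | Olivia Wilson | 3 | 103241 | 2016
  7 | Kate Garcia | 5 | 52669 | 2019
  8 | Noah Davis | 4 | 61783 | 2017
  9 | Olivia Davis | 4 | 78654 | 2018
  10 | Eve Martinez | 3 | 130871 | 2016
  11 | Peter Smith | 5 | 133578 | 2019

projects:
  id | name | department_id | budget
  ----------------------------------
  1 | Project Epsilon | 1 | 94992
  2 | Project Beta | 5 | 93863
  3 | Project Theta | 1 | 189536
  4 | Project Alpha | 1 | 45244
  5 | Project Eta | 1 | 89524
SELECT name, hire_year FROM employees WHERE hire_year >= 2022

Execution result:
name | hire_year
Ivy Garcia | 2024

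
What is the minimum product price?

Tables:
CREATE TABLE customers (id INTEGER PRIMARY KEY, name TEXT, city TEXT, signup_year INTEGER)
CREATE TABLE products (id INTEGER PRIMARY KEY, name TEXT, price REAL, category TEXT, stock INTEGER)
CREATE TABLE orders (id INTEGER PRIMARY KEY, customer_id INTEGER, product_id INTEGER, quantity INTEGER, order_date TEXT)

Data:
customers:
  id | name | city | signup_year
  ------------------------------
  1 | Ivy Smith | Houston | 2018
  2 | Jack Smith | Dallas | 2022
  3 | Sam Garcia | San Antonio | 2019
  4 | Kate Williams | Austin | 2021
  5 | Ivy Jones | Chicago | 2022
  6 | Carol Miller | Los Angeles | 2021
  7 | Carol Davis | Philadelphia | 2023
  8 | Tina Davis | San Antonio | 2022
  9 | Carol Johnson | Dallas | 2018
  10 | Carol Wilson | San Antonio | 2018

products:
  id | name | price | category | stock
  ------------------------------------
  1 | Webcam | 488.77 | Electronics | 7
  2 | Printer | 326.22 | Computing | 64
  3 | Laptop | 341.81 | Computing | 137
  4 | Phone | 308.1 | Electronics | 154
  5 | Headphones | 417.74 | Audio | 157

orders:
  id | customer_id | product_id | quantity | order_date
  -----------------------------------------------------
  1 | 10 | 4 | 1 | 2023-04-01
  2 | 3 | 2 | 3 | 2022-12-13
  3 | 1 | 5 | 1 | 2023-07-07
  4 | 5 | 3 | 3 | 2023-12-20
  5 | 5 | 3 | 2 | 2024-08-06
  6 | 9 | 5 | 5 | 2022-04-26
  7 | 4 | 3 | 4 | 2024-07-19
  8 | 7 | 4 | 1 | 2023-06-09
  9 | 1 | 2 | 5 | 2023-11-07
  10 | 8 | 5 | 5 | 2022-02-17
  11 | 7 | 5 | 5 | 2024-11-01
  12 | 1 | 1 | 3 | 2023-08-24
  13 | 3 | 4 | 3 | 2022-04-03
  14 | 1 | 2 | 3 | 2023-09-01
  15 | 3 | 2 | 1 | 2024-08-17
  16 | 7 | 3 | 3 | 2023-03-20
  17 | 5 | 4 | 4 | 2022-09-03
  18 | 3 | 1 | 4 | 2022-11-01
SELECT MIN(price) FROM products

Execution result:
308.10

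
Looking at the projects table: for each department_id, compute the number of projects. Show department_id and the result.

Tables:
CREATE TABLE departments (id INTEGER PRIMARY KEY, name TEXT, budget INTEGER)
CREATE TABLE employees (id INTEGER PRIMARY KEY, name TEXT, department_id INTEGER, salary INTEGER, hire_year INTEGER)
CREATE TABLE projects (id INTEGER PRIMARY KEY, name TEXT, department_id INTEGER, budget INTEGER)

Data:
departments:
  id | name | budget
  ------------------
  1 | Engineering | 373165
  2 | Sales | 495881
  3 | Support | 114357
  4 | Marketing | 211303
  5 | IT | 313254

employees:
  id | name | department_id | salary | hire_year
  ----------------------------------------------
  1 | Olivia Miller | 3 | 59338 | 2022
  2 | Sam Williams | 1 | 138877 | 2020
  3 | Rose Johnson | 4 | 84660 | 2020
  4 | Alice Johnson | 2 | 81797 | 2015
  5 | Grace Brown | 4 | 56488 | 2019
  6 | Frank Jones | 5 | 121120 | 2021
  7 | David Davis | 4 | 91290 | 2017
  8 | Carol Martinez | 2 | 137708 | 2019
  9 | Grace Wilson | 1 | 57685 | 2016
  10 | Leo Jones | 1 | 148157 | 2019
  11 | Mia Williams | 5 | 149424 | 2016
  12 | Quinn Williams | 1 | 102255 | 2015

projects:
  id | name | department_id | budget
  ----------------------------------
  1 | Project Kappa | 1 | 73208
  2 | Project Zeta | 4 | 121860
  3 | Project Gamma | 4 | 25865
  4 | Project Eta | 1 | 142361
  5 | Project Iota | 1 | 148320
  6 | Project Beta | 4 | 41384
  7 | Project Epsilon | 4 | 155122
SELECT department_id, COUNT(*) AS n FROM projects GROUP BY department_id

Execution result:
department_id | n
1 | 3
4 | 4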